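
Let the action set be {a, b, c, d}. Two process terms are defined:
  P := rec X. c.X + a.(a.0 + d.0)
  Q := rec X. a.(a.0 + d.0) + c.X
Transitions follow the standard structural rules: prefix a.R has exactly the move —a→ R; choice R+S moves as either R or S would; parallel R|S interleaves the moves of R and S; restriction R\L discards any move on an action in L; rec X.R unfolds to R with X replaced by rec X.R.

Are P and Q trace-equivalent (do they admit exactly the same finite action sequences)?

P's transition system — 3 states:
  m0 = rec X. c.X + a.(a.0 + d.0) ⊢ -a-> m1, -c-> m0
  m1 = a.0 + d.0 ⊢ -a-> m2, -d-> m2
  m2 = 0 ⊢ ∅
Q's transition system — 3 states:
  n0 = rec X. a.(a.0 + d.0) + c.X ⊢ -a-> n1, -c-> n0
  n1 = a.0 + d.0 ⊢ -a-> n2, -d-> n2
  n2 = 0 ⊢ ∅
Coarsest stable partition (strong bisimilarity classes):
  B0 = {m0, n0}
  B1 = {m1, n1}
  B2 = {m2, n2}
m0 ∈ B0, n0 ∈ B0 → same block
Bisimilar ⇒ trace-equivalent.

trace-equivalent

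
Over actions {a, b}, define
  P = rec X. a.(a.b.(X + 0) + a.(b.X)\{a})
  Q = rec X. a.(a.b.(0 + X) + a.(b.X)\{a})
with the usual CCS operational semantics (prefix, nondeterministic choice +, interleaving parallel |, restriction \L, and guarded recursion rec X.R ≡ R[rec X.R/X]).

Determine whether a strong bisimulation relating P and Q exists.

bisimilar

Reachable graph of P (6 states):
  p0 = rec X. a.(a.b.(X + 0) + a.(b.X)\{a}) ⊢ —a→ p1
  p1 = a.b.((rec X. a.(a.b.(X + 0) + a.(b.X)\{a})) + 0) + a.(b.(rec X. a.(a.b.(X + 0) + a.(b.X)\{a})))\{a} ⊢ —a→ p2, —a→ p3
  p2 = (b.(rec X. a.(a.b.(X + 0) + a.(b.X)\{a})))\{a} ⊢ —b→ p4
  p3 = b.((rec X. a.(a.b.(X + 0) + a.(b.X)\{a})) + 0) ⊢ —b→ p5
  p4 = (rec X. a.(a.b.(X + 0) + a.(b.X)\{a}))\{a} ⊢ stopped
  p5 = (rec X. a.(a.b.(X + 0) + a.(b.X)\{a})) + 0 ⊢ —a→ p1
Reachable graph of Q (6 states):
  q0 = rec X. a.(a.b.(0 + X) + a.(b.X)\{a}) ⊢ —a→ q1
  q1 = a.b.(0 + (rec X. a.(a.b.(0 + X) + a.(b.X)\{a}))) + a.(b.(rec X. a.(a.b.(0 + X) + a.(b.X)\{a})))\{a} ⊢ —a→ q2, —a→ q3
  q2 = (b.(rec X. a.(a.b.(0 + X) + a.(b.X)\{a})))\{a} ⊢ —b→ q4
  q3 = b.(0 + (rec X. a.(a.b.(0 + X) + a.(b.X)\{a}))) ⊢ —b→ q5
  q4 = (rec X. a.(a.b.(0 + X) + a.(b.X)\{a}))\{a} ⊢ stopped
  q5 = 0 + (rec X. a.(a.b.(0 + X) + a.(b.X)\{a})) ⊢ —a→ q1
Partition-refinement fixed point:
  B0 = {p0, p5, q0, q5}
  B1 = {p1, q1}
  B2 = {p3, q3}
  B3 = {p2, q2}
  B4 = {p4, q4}
p0 ∈ B0, q0 ∈ B0 → same block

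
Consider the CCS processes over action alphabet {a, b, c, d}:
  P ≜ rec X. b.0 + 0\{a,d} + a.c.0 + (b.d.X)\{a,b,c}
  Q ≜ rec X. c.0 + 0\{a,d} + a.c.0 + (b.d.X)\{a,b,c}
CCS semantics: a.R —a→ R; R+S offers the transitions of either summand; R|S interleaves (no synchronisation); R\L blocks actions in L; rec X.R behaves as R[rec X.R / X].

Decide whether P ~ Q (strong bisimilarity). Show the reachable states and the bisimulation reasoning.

Reachable graph of P (3 states):
  m0 = rec X. b.0 + 0\{a,d} + a.c.0 + (b.d.X)\{a,b,c} :: --a--▸ m1, --b--▸ m2
  m1 = c.0 :: --c--▸ m2
  m2 = 0 :: deadlocked
Reachable graph of Q (3 states):
  n0 = rec X. c.0 + 0\{a,d} + a.c.0 + (b.d.X)\{a,b,c} :: --a--▸ n1, --c--▸ n2
  n1 = c.0 :: --c--▸ n2
  n2 = 0 :: deadlocked
Partition-refinement fixed point:
  B0 = {m0}
  B1 = {m2, n2}
  B2 = {m1, n1}
  B3 = {n0}
m0 ∈ B0, n0 ∈ B3 → different blocks

P ≁ Q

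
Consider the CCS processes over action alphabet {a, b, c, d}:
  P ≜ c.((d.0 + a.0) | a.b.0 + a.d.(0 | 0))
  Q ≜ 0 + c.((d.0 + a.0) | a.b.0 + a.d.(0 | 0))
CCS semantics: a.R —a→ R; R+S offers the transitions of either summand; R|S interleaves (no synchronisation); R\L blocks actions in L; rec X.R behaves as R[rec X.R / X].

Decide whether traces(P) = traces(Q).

P's transition system — 8 states:
  p0 = c.((d.0 + a.0) | a.b.0 + a.d.(0 | 0)) has moves —c→ p1
  p1 = (d.0 + a.0) | a.b.0 + a.d.(0 | 0) has moves —a→ p2, —a→ p3, —a→ p4, —d→ p3
  p2 = (d.0 + a.0) | b.0 has moves —a→ p5, —b→ p6, —d→ p5
  p3 = 0 | a.b.0 has moves —a→ p5
  p4 = d.(0 | 0) has moves —d→ p7
  p5 = 0 | b.0 has moves —b→ p7
  p6 = (d.0 + a.0) | 0 has moves —a→ p7, —d→ p7
  p7 = 0 | 0 has moves (no moves)
Q's transition system — 8 states:
  q0 = 0 + c.((d.0 + a.0) | a.b.0 + a.d.(0 | 0)) has moves —c→ q1
  q1 = (d.0 + a.0) | a.b.0 + a.d.(0 | 0) has moves —a→ q2, —a→ q3, —a→ q4, —d→ q3
  q2 = (d.0 + a.0) | b.0 has moves —a→ q5, —b→ q6, —d→ q5
  q3 = 0 | a.b.0 has moves —a→ q5
  q4 = d.(0 | 0) has moves —d→ q7
  q5 = 0 | b.0 has moves —b→ q7
  q6 = (d.0 + a.0) | 0 has moves —a→ q7, —d→ q7
  q7 = 0 | 0 has moves (no moves)
Partition-refinement fixed point:
  B0 = {p0, q0}
  B1 = {p1, q1}
  B2 = {p3, q3}
  B3 = {p5, q5}
  B4 = {p7, q7}
  B5 = {p2, q2}
  B6 = {p6, q6}
  B7 = {p4, q4}
p0 ∈ B0, q0 ∈ B0 → same block
Bisimilar ⇒ trace-equivalent.

traces(P) = traces(Q)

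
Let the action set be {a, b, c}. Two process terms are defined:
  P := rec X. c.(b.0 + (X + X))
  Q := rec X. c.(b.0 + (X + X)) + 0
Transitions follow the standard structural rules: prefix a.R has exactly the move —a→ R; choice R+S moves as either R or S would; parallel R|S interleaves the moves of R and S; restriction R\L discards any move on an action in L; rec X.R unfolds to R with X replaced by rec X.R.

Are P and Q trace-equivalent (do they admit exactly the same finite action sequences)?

YES

P's transition system — 3 states:
  p0 = rec X. c.(b.0 + (X + X)) :: -c-> p1
  p1 = b.0 + ((rec X. c.(b.0 + (X + X))) + (rec X. c.(b.0 + (X + X)))) :: -b-> p2, -c-> p1
  p2 = 0 :: deadlocked
Q's transition system — 3 states:
  q0 = rec X. c.(b.0 + (X + X)) + 0 :: -c-> q1
  q1 = b.0 + ((rec X. c.(b.0 + (X + X)) + 0) + (rec X. c.(b.0 + (X + X)) + 0)) :: -b-> q2, -c-> q1
  q2 = 0 :: deadlocked
Coarsest stable partition (strong bisimilarity classes):
  B0 = {p0, q0}
  B1 = {p1, q1}
  B2 = {p2, q2}
p0 ∈ B0, q0 ∈ B0 → same block
Bisimilar ⇒ trace-equivalent.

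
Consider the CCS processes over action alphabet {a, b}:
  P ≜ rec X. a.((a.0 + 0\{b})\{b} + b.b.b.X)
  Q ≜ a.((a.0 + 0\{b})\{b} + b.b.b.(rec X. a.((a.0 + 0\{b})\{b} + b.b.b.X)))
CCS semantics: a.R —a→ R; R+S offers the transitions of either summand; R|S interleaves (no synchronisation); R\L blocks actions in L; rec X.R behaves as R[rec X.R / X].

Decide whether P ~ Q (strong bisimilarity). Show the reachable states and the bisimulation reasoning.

P's transition system — 5 states:
  p0 = rec X. a.((a.0 + 0\{b})\{b} + b.b.b.X) → --a--▸ p1
  p1 = (a.0 + 0\{b})\{b} + b.b.b.(rec X. a.((a.0 + 0\{b})\{b} + b.b.b.X)) → --a--▸ p2, --b--▸ p3
  p2 = 0\{b} → deadlocked
  p3 = b.b.(rec X. a.((a.0 + 0\{b})\{b} + b.b.b.X)) → --b--▸ p4
  p4 = b.(rec X. a.((a.0 + 0\{b})\{b} + b.b.b.X)) → --b--▸ p0
Q's transition system — 6 states:
  q0 = a.((a.0 + 0\{b})\{b} + b.b.b.(rec X. a.((a.0 + 0\{b})\{b} + b.b.b.X))) → --a--▸ q1
  q1 = (a.0 + 0\{b})\{b} + b.b.b.(rec X. a.((a.0 + 0\{b})\{b} + b.b.b.X)) → --a--▸ q2, --b--▸ q3
  q2 = 0\{b} → deadlocked
  q3 = b.b.(rec X. a.((a.0 + 0\{b})\{b} + b.b.b.X)) → --b--▸ q4
  q4 = b.(rec X. a.((a.0 + 0\{b})\{b} + b.b.b.X)) → --b--▸ q5
  q5 = rec X. a.((a.0 + 0\{b})\{b} + b.b.b.X) → --a--▸ q1
Partition-refinement fixed point:
  B0 = {p0, q0, q5}
  B1 = {p1, q1}
  B2 = {p3, q3}
  B3 = {p4, q4}
  B4 = {p2, q2}
p0 ∈ B0, q0 ∈ B0 → same block

YES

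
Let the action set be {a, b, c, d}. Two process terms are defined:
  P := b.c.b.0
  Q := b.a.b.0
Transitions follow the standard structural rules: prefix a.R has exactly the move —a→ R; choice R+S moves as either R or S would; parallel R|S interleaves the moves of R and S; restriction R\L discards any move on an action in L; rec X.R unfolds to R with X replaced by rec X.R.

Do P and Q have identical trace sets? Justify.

NO — witness ⟨bc⟩

Reachable graph of P (4 states):
  m0 = b.c.b.0 has moves ··b··> m1
  m1 = c.b.0 has moves ··c··> m2
  m2 = b.0 has moves ··b··> m3
  m3 = 0 has moves deadlocked
Reachable graph of Q (4 states):
  n0 = b.a.b.0 has moves ··b··> n1
  n1 = a.b.0 has moves ··a··> n2
  n2 = b.0 has moves ··b··> n3
  n3 = 0 has moves deadlocked
Trace ⟨bc⟩ through P, begin at {m0}:
  after b @ step 1: {m1}
  after c @ step 2: {m2}
  — P admits the full trace.
Trace ⟨bc⟩ through Q, begin at {n0}:
  after b @ step 1: {n1}
  after c @ step 2: no successor for Q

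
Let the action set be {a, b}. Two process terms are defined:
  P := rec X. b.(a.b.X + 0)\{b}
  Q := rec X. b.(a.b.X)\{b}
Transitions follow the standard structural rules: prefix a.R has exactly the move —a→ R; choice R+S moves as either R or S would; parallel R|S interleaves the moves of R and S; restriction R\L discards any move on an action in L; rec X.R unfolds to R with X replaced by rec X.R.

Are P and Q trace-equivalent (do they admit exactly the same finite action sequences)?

P's transition system — 3 states:
  p0 = rec X. b.(a.b.X + 0)\{b} :: --b--▸ p1
  p1 = (a.b.(rec X. b.(a.b.X + 0)\{b}) + 0)\{b} :: --a--▸ p2
  p2 = (b.(rec X. b.(a.b.X + 0)\{b}))\{b} :: (no moves)
Q's transition system — 3 states:
  q0 = rec X. b.(a.b.X)\{b} :: --b--▸ q1
  q1 = (a.b.(rec X. b.(a.b.X)\{b}))\{b} :: --a--▸ q2
  q2 = (b.(rec X. b.(a.b.X)\{b}))\{b} :: (no moves)
Coarsest stable partition (strong bisimilarity classes):
  B0 = {p0, q0}
  B1 = {p1, q1}
  B2 = {p2, q2}
p0 ∈ B0, q0 ∈ B0 → same block
Bisimilar ⇒ trace-equivalent.

YES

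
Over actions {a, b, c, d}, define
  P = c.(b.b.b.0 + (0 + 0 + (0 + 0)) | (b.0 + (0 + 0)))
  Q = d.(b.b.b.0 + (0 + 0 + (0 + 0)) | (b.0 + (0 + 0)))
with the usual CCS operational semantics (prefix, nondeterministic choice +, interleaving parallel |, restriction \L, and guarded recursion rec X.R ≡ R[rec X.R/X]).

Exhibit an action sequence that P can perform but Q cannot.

c

LTS(P): 6 reachable states
  s0 = c.(b.b.b.0 + (0 + 0 + (0 + 0)) | (b.0 + (0 + 0))) | =c=> s1
  s1 = b.b.b.0 + (0 + 0 + (0 + 0)) | (b.0 + (0 + 0)) | =b=> s2, =b=> s3
  s2 = (0 + 0 + (0 + 0)) | 0 | stopped
  s3 = b.b.0 | =b=> s4
  s4 = b.0 | =b=> s5
  s5 = 0 | stopped
LTS(Q): 6 reachable states
  t0 = d.(b.b.b.0 + (0 + 0 + (0 + 0)) | (b.0 + (0 + 0))) | =d=> t1
  t1 = b.b.b.0 + (0 + 0 + (0 + 0)) | (b.0 + (0 + 0)) | =b=> t2, =b=> t3
  t2 = (0 + 0 + (0 + 0)) | 0 | stopped
  t3 = b.b.0 | =b=> t4
  t4 = b.0 | =b=> t5
  t5 = 0 | stopped
Trace ⟨c⟩ through P, begin at {s0}:
  [1] c ⇒ {s1}
  ✓ P
Trace ⟨c⟩ through Q, begin at {t0}:
  [1] c ⇒ no successor for Q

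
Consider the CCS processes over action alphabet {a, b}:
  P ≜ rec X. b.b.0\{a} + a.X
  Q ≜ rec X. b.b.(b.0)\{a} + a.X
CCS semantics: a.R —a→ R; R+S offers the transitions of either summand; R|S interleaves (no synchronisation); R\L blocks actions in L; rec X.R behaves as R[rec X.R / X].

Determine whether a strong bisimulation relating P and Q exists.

not bisimilar

Reachable graph of P (3 states):
  p0 = rec X. b.b.0\{a} + a.X ⊢ --a--▸ p0, --b--▸ p1
  p1 = b.0\{a} ⊢ --b--▸ p2
  p2 = 0\{a} ⊢ stopped
Reachable graph of Q (4 states):
  q0 = rec X. b.b.(b.0)\{a} + a.X ⊢ --a--▸ q0, --b--▸ q1
  q1 = b.(b.0)\{a} ⊢ --b--▸ q2
  q2 = (b.0)\{a} ⊢ --b--▸ q3
  q3 = 0\{a} ⊢ stopped
Partition-refinement fixed point:
  B0 = {p0}
  B1 = {p1, q2}
  B2 = {p2, q3}
  B3 = {q0}
  B4 = {q1}
p0 ∈ B0, q0 ∈ B3 → different blocks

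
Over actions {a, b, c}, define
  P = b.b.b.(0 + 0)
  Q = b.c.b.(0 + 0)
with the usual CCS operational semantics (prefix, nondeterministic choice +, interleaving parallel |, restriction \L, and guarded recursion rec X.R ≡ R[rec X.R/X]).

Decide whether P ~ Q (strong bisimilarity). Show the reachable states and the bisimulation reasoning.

not bisimilar

Reachable graph of P (4 states):
  m0 = b.b.b.(0 + 0) → -b-> m1
  m1 = b.b.(0 + 0) → -b-> m2
  m2 = b.(0 + 0) → -b-> m3
  m3 = 0 + 0 → ·
Reachable graph of Q (4 states):
  n0 = b.c.b.(0 + 0) → -b-> n1
  n1 = c.b.(0 + 0) → -c-> n2
  n2 = b.(0 + 0) → -b-> n3
  n3 = 0 + 0 → ·
Coarsest stable partition (strong bisimilarity classes):
  B0 = {m0}
  B1 = {m1}
  B2 = {m2, n2}
  B3 = {m3, n3}
  B4 = {n0}
  B5 = {n1}
m0 ∈ B0, n0 ∈ B4 → different blocks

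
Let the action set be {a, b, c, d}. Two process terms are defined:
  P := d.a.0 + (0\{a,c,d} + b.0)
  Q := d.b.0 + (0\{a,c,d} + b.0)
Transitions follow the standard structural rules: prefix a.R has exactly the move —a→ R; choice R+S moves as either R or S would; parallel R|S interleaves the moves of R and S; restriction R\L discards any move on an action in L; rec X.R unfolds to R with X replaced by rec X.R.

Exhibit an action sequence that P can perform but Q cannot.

da

P's transition system — 3 states:
  s0 = d.a.0 + (0\{a,c,d} + b.0) → —b→ s1, —d→ s2
  s1 = 0 → (no moves)
  s2 = a.0 → —a→ s1
Q's transition system — 3 states:
  t0 = d.b.0 + (0\{a,c,d} + b.0) → —b→ t1, —d→ t2
  t1 = 0 → (no moves)
  t2 = b.0 → —b→ t1
Trace ⟨da⟩ through P, begin at {s0}:
  [1] d ⇒ {s2}
  [2] a ⇒ {s1}
  ✓ P
Trace ⟨da⟩ through Q, begin at {t0}:
  [1] d ⇒ {t2}
  [2] a ⇒ ∅  — Q cannot continue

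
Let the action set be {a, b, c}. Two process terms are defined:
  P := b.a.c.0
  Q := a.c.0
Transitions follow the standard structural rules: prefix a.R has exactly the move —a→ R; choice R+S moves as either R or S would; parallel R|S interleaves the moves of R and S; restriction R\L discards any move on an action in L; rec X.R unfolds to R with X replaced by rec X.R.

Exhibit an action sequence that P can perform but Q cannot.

b

P's transition system — 4 states:
  p0 = b.a.c.0 ⊢ -b-> p1
  p1 = a.c.0 ⊢ -a-> p2
  p2 = c.0 ⊢ -c-> p3
  p3 = 0 ⊢ (no moves)
Q's transition system — 3 states:
  q0 = a.c.0 ⊢ -a-> q1
  q1 = c.0 ⊢ -c-> q2
  q2 = 0 ⊢ (no moves)
Run σ = ⟨b⟩ on P: start {p0}
  after b @ step 1: {p1}
  P completes σ.
Run σ = ⟨b⟩ on Q: start {q0}
  after b @ step 1: ∅  — Q cannot continue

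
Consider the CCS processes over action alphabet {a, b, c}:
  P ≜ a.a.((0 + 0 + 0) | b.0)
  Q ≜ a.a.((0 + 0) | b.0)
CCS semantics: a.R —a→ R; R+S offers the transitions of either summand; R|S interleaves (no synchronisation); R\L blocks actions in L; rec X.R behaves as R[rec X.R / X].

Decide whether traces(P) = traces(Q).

Reachable graph of P (4 states):
  u0 = a.a.((0 + 0 + 0) | b.0) :: -a-> u1
  u1 = a.((0 + 0 + 0) | b.0) :: -a-> u2
  u2 = (0 + 0 + 0) | b.0 :: -b-> u3
  u3 = (0 + 0 + 0) | 0 :: deadlocked
Reachable graph of Q (4 states):
  v0 = a.a.((0 + 0) | b.0) :: -a-> v1
  v1 = a.((0 + 0) | b.0) :: -a-> v2
  v2 = (0 + 0) | b.0 :: -b-> v3
  v3 = (0 + 0) | 0 :: deadlocked
Bisimilarity quotient blocks:
  B0 = {u0, v0}
  B1 = {u1, v1}
  B2 = {u2, v2}
  B3 = {u3, v3}
u0 ∈ B0, v0 ∈ B0 → same block
Bisimilar ⇒ trace-equivalent.

trace-equivalent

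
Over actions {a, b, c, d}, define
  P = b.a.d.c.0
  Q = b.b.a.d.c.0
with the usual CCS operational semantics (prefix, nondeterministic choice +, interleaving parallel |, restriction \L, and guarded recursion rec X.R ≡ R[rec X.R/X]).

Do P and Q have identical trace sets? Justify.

Reachable graph of P (5 states):
  m0 = b.a.d.c.0 | -b-> m1
  m1 = a.d.c.0 | -a-> m2
  m2 = d.c.0 | -d-> m3
  m3 = c.0 | -c-> m4
  m4 = 0 | ·
Reachable graph of Q (6 states):
  n0 = b.b.a.d.c.0 | -b-> n1
  n1 = b.a.d.c.0 | -b-> n2
  n2 = a.d.c.0 | -a-> n3
  n3 = d.c.0 | -d-> n4
  n4 = c.0 | -c-> n5
  n5 = 0 | ·
Executing ba from P (initial set {m0}):
  after b @ step 1: {m1}
  after a @ step 2: {m2}
  — P admits the full trace.
Executing ba from Q (initial set {n0}):
  after b @ step 1: {n1}
  after a @ step 2: ∅  — Q cannot continue

traces(P) ≠ traces(Q) — witness ⟨ba⟩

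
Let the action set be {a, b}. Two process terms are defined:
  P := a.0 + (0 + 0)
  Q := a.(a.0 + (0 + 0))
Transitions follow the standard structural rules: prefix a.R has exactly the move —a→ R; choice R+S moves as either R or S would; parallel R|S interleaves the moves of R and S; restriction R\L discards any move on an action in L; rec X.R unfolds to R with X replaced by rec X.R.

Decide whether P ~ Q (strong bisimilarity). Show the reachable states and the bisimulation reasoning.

not bisimilar

LTS(P): 2 reachable states
  m0 = a.0 + (0 + 0) | —a→ m1
  m1 = 0 | (no moves)
LTS(Q): 3 reachable states
  n0 = a.(a.0 + (0 + 0)) | —a→ n1
  n1 = a.0 + (0 + 0) | —a→ n2
  n2 = 0 | (no moves)
Coarsest stable partition (strong bisimilarity classes):
  B0 = {m0, n1}
  B1 = {m1, n2}
  B2 = {n0}
m0 ∈ B0, n0 ∈ B2 → different blocks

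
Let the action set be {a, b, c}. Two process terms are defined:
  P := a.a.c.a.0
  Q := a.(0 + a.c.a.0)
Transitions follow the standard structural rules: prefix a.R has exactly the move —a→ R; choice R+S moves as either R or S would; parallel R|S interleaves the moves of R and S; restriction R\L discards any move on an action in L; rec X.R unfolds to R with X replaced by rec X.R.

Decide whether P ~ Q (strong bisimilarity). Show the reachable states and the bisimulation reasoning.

YES

P's transition system — 5 states:
  p0 = a.a.c.a.0 | =a=> p1
  p1 = a.c.a.0 | =a=> p2
  p2 = c.a.0 | =c=> p3
  p3 = a.0 | =a=> p4
  p4 = 0 | deadlocked
Q's transition system — 5 states:
  q0 = a.(0 + a.c.a.0) | =a=> q1
  q1 = 0 + a.c.a.0 | =a=> q2
  q2 = c.a.0 | =c=> q3
  q3 = a.0 | =a=> q4
  q4 = 0 | deadlocked
Partition-refinement fixed point:
  B0 = {p0, q0}
  B1 = {p1, q1}
  B2 = {p2, q2}
  B3 = {p3, q3}
  B4 = {p4, q4}
p0 ∈ B0, q0 ∈ B0 → same block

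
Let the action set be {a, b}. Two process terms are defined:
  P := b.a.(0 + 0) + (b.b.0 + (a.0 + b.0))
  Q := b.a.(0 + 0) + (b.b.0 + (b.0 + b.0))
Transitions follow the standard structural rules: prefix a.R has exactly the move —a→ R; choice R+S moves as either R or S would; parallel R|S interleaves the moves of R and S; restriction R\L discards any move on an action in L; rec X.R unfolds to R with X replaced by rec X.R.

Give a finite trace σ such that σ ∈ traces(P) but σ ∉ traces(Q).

a

P's transition system — 5 states:
  m0 = b.a.(0 + 0) + (b.b.0 + (a.0 + b.0)) :: -a-> m1, -b-> m1, -b-> m2, -b-> m3
  m1 = 0 :: ∅
  m2 = a.(0 + 0) :: -a-> m4
  m3 = b.0 :: -b-> m1
  m4 = 0 + 0 :: ∅
Q's transition system — 5 states:
  n0 = b.a.(0 + 0) + (b.b.0 + (b.0 + b.0)) :: -b-> n1, -b-> n2, -b-> n3
  n1 = 0 :: ∅
  n2 = a.(0 + 0) :: -a-> n4
  n3 = b.0 :: -b-> n1
  n4 = 0 + 0 :: ∅
Run σ = ⟨a⟩ on P: start {m0}
  after a @ step 1: {m1}
  P completes σ.
Run σ = ⟨a⟩ on Q: start {n0}
  after a @ step 1: ∅  — Q cannot continue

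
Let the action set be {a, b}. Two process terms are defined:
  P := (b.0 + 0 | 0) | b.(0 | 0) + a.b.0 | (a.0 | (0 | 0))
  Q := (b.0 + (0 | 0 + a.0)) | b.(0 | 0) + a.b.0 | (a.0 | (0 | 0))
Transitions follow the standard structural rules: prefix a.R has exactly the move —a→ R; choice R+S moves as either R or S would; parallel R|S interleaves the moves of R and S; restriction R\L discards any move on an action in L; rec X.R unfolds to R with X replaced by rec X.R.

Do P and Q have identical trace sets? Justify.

LTS(P): 9 reachable states
  s0 = (b.0 + 0 | 0) | b.(0 | 0) + a.b.0 | (a.0 | (0 | 0)) has moves --a--▸ s1, --a--▸ s2, --b--▸ s3, --b--▸ s4
  s1 = a.b.0 | (0 | (0 | 0)) has moves --a--▸ s5
  s2 = b.0 | (a.0 | (0 | 0)) has moves --a--▸ s5, --b--▸ s6
  s3 = (b.0 + 0 | 0) | (0 | 0) has moves --b--▸ s7
  s4 = 0 | b.(0 | 0) has moves --b--▸ s7
  s5 = b.0 | (0 | (0 | 0)) has moves --b--▸ s8
  s6 = 0 | (a.0 | (0 | 0)) has moves --a--▸ s8
  s7 = 0 | (0 | 0) has moves (no moves)
  s8 = 0 | (0 | (0 | 0)) has moves (no moves)
LTS(Q): 9 reachable states
  t0 = (b.0 + (0 | 0 + a.0)) | b.(0 | 0) + a.b.0 | (a.0 | (0 | 0)) has moves --a--▸ t1, --a--▸ t2, --a--▸ t3, --b--▸ t1, --b--▸ t4
  t1 = 0 | b.(0 | 0) has moves --b--▸ t5
  t2 = a.b.0 | (0 | (0 | 0)) has moves --a--▸ t6
  t3 = b.0 | (a.0 | (0 | 0)) has moves --a--▸ t6, --b--▸ t7
  t4 = (b.0 + (0 | 0 + a.0)) | (0 | 0) has moves --a--▸ t5, --b--▸ t5
  t5 = 0 | (0 | 0) has moves (no moves)
  t6 = b.0 | (0 | (0 | 0)) has moves --b--▸ t8
  t7 = 0 | (a.0 | (0 | 0)) has moves --a--▸ t8
  t8 = 0 | (0 | (0 | 0)) has moves (no moves)
Run σ = ⟨ba⟩ on Q: start {t0}
  step 1 (b): {t1, t4}
  step 2 (a): {t5}
  Q completes σ.
Run σ = ⟨ba⟩ on P: start {s0}
  step 1 (b): {s3, s4}
  step 2 (a): no successor for P

NO — witness ⟨ba⟩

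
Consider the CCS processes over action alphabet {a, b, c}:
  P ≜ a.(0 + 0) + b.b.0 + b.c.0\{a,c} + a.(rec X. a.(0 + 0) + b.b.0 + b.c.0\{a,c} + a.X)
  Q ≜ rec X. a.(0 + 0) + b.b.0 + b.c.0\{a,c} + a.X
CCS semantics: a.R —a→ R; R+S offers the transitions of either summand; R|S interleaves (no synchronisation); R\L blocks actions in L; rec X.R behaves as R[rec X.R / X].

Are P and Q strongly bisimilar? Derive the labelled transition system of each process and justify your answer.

P's transition system — 7 states:
  s0 = a.(0 + 0) + b.b.0 + b.c.0\{a,c} + a.(rec X. a.(0 + 0) + b.b.0 + b.c.0\{a,c} + a.X) :: —a→ s1, —a→ s2, —b→ s3, —b→ s4
  s1 = 0 + 0 :: (no moves)
  s2 = rec X. a.(0 + 0) + b.b.0 + b.c.0\{a,c} + a.X :: —a→ s1, —a→ s2, —b→ s3, —b→ s4
  s3 = b.0 :: —b→ s5
  s4 = c.0\{a,c} :: —c→ s6
  s5 = 0 :: (no moves)
  s6 = 0\{a,c} :: (no moves)
Q's transition system — 6 states:
  t0 = rec X. a.(0 + 0) + b.b.0 + b.c.0\{a,c} + a.X :: —a→ t0, —a→ t1, —b→ t2, —b→ t3
  t1 = 0 + 0 :: (no moves)
  t2 = b.0 :: —b→ t4
  t3 = c.0\{a,c} :: —c→ t5
  t4 = 0 :: (no moves)
  t5 = 0\{a,c} :: (no moves)
Coarsest stable partition (strong bisimilarity classes):
  B0 = {s0, s2, t0}
  B1 = {s1, s5, s6, t1, t4, t5}
  B2 = {s3, t2}
  B3 = {s4, t3}
s0 ∈ B0, t0 ∈ B0 → same block

YES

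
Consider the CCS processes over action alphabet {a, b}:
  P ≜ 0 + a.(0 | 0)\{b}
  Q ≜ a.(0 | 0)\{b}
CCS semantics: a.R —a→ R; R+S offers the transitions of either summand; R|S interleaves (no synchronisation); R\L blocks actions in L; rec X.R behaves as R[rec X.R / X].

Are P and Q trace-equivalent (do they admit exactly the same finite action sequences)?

P's transition system — 2 states:
  u0 = 0 + a.(0 | 0)\{b} has moves --a--▸ u1
  u1 = (0 | 0)\{b} has moves (no moves)
Q's transition system — 2 states:
  v0 = a.(0 | 0)\{b} has moves --a--▸ v1
  v1 = (0 | 0)\{b} has moves (no moves)
Bisimilarity quotient blocks:
  B0 = {u0, v0}
  B1 = {u1, v1}
u0 ∈ B0, v0 ∈ B0 → same block
Bisimilar ⇒ trace-equivalent.

traces(P) = traces(Q)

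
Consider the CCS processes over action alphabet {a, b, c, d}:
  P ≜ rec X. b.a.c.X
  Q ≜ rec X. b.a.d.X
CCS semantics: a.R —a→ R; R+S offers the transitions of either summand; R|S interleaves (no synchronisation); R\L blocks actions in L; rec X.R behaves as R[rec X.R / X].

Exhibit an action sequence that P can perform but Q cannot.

LTS(P): 3 reachable states
  u0 = rec X. b.a.c.X | =b=> u1
  u1 = a.c.(rec X. b.a.c.X) | =a=> u2
  u2 = c.(rec X. b.a.c.X) | =c=> u0
LTS(Q): 3 reachable states
  v0 = rec X. b.a.d.X | =b=> v1
  v1 = a.d.(rec X. b.a.d.X) | =a=> v2
  v2 = d.(rec X. b.a.d.X) | =d=> v0
Executing bac from P (initial set {u0}):
  [1] b ⇒ {u1}
  [2] a ⇒ {u2}
  [3] c ⇒ {u0}
  ✓ P
Executing bac from Q (initial set {v0}):
  [1] b ⇒ {v1}
  [2] a ⇒ {v2}
  [3] c ⇒ ∅ (Q stuck)

bac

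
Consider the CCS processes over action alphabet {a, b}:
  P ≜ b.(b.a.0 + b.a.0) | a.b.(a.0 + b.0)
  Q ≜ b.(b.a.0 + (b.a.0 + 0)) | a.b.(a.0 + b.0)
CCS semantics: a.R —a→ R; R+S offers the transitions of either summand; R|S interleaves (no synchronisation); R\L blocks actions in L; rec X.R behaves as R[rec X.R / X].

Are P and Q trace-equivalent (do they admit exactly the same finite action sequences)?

P's transition system — 16 states:
  u0 = b.(b.a.0 + b.a.0) | a.b.(a.0 + b.0) :: —a→ u1, —b→ u2
  u1 = b.(b.a.0 + b.a.0) | b.(a.0 + b.0) :: —b→ u3, —b→ u4
  u2 = (b.a.0 + b.a.0) | a.b.(a.0 + b.0) :: —a→ u3, —b→ u5
  u3 = (b.a.0 + b.a.0) | b.(a.0 + b.0) :: —b→ u6, —b→ u7
  u4 = b.(b.a.0 + b.a.0) | (a.0 + b.0) :: —a→ u8, —b→ u6, —b→ u8
  u5 = a.0 | a.b.(a.0 + b.0) :: —a→ u7, —a→ u9
  u6 = (b.a.0 + b.a.0) | (a.0 + b.0) :: —a→ u10, —b→ u10, —b→ u11
  u7 = a.0 | b.(a.0 + b.0) :: —a→ u12, —b→ u11
  u8 = b.(b.a.0 + b.a.0) | 0 :: —b→ u10
  u9 = 0 | a.b.(a.0 + b.0) :: —a→ u12
  u10 = (b.a.0 + b.a.0) | 0 :: —b→ u13
  u11 = a.0 | (a.0 + b.0) :: —a→ u13, —a→ u14, —b→ u13
  u12 = 0 | b.(a.0 + b.0) :: —b→ u14
  u13 = a.0 | 0 :: —a→ u15
  u14 = 0 | (a.0 + b.0) :: —a→ u15, —b→ u15
  u15 = 0 | 0 :: deadlocked
Q's transition system — 16 states:
  v0 = b.(b.a.0 + (b.a.0 + 0)) | a.b.(a.0 + b.0) :: —a→ v1, —b→ v2
  v1 = b.(b.a.0 + (b.a.0 + 0)) | b.(a.0 + b.0) :: —b→ v3, —b→ v4
  v2 = (b.a.0 + (b.a.0 + 0)) | a.b.(a.0 + b.0) :: —a→ v3, —b→ v5
  v3 = (b.a.0 + (b.a.0 + 0)) | b.(a.0 + b.0) :: —b→ v6, —b→ v7
  v4 = b.(b.a.0 + (b.a.0 + 0)) | (a.0 + b.0) :: —a→ v8, —b→ v6, —b→ v8
  v5 = a.0 | a.b.(a.0 + b.0) :: —a→ v7, —a→ v9
  v6 = (b.a.0 + (b.a.0 + 0)) | (a.0 + b.0) :: —a→ v10, —b→ v10, —b→ v11
  v7 = a.0 | b.(a.0 + b.0) :: —a→ v12, —b→ v11
  v8 = b.(b.a.0 + (b.a.0 + 0)) | 0 :: —b→ v10
  v9 = 0 | a.b.(a.0 + b.0) :: —a→ v12
  v10 = (b.a.0 + (b.a.0 + 0)) | 0 :: —b→ v13
  v11 = a.0 | (a.0 + b.0) :: —a→ v13, —a→ v14, —b→ v13
  v12 = 0 | b.(a.0 + b.0) :: —b→ v14
  v13 = a.0 | 0 :: —a→ v15
  v14 = 0 | (a.0 + b.0) :: —a→ v15, —b→ v15
  v15 = 0 | 0 :: deadlocked
Bisimilarity quotient blocks:
  B0 = {u0, v0}
  B1 = {u2, v2}
  B2 = {u3, v3}
  B3 = {u6, v6}
  B4 = {u10, v10}
  B5 = {u13, v13}
  B6 = {u15, v15}
  B7 = {u11, v11}
  B8 = {u14, v14}
  B9 = {u7, v7}
  B10 = {u12, v12}
  B11 = {u5, v5}
  B12 = {u9, v9}
  B13 = {u1, v1}
  B14 = {u4, v4}
  B15 = {u8, v8}
u0 ∈ B0, v0 ∈ B0 → same block
Bisimilar ⇒ trace-equivalent.

trace-equivalent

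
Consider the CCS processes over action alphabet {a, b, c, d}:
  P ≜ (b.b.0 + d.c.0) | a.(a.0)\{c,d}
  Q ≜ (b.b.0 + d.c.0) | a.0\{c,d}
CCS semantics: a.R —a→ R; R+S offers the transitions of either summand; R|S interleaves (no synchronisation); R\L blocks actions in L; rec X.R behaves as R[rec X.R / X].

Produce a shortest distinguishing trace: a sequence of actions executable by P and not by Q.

aa

P's transition system — 12 states:
  s0 = (b.b.0 + d.c.0) | a.(a.0)\{c,d} → =a=> s1, =b=> s2, =d=> s3
  s1 = (b.b.0 + d.c.0) | (a.0)\{c,d} → =a=> s4, =b=> s5, =d=> s6
  s2 = b.0 | a.(a.0)\{c,d} → =a=> s5, =b=> s7
  s3 = c.0 | a.(a.0)\{c,d} → =a=> s6, =c=> s7
  s4 = (b.b.0 + d.c.0) | 0\{c,d} → =b=> s8, =d=> s9
  s5 = b.0 | (a.0)\{c,d} → =a=> s8, =b=> s10
  s6 = c.0 | (a.0)\{c,d} → =a=> s9, =c=> s10
  s7 = 0 | a.(a.0)\{c,d} → =a=> s10
  s8 = b.0 | 0\{c,d} → =b=> s11
  s9 = c.0 | 0\{c,d} → =c=> s11
  s10 = 0 | (a.0)\{c,d} → =a=> s11
  s11 = 0 | 0\{c,d} → (no moves)
Q's transition system — 8 states:
  t0 = (b.b.0 + d.c.0) | a.0\{c,d} → =a=> t1, =b=> t2, =d=> t3
  t1 = (b.b.0 + d.c.0) | 0\{c,d} → =b=> t4, =d=> t5
  t2 = b.0 | a.0\{c,d} → =a=> t4, =b=> t6
  t3 = c.0 | a.0\{c,d} → =a=> t5, =c=> t6
  t4 = b.0 | 0\{c,d} → =b=> t7
  t5 = c.0 | 0\{c,d} → =c=> t7
  t6 = 0 | a.0\{c,d} → =a=> t7
  t7 = 0 | 0\{c,d} → (no moves)
Trace ⟨aa⟩ through P, begin at {s0}:
  step 1 (a): {s1}
  step 2 (a): {s4}
  — P admits the full trace.
Trace ⟨aa⟩ through Q, begin at {t0}:
  step 1 (a): {t1}
  step 2 (a): no successor for Q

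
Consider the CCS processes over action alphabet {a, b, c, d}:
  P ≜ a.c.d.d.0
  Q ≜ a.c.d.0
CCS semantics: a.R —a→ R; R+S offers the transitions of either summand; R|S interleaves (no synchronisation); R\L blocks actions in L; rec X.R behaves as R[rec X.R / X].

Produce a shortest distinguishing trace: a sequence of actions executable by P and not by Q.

acdd

P's transition system — 5 states:
  p0 = a.c.d.d.0 ⊢ =a=> p1
  p1 = c.d.d.0 ⊢ =c=> p2
  p2 = d.d.0 ⊢ =d=> p3
  p3 = d.0 ⊢ =d=> p4
  p4 = 0 ⊢ deadlocked
Q's transition system — 4 states:
  q0 = a.c.d.0 ⊢ =a=> q1
  q1 = c.d.0 ⊢ =c=> q2
  q2 = d.0 ⊢ =d=> q3
  q3 = 0 ⊢ deadlocked
Executing acdd from P (initial set {p0}):
  [1] a ⇒ {p1}
  [2] c ⇒ {p2}
  [3] d ⇒ {p3}
  [4] d ⇒ {p4}
  — P admits the full trace.
Executing acdd from Q (initial set {q0}):
  [1] a ⇒ {q1}
  [2] c ⇒ {q2}
  [3] d ⇒ {q3}
  [4] d ⇒ ∅ (Q stuck)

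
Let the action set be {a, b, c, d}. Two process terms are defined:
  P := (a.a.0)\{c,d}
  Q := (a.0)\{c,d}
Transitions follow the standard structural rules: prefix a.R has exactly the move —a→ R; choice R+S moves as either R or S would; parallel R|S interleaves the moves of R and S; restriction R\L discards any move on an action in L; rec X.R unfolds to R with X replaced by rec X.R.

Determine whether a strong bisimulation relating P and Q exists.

NO

Reachable graph of P (3 states):
  p0 = (a.a.0)\{c,d} ⊢ -a-> p1
  p1 = (a.0)\{c,d} ⊢ -a-> p2
  p2 = 0\{c,d} ⊢ ∅
Reachable graph of Q (2 states):
  q0 = (a.0)\{c,d} ⊢ -a-> q1
  q1 = 0\{c,d} ⊢ ∅
Bisimilarity quotient blocks:
  B0 = {p0}
  B1 = {p1, q0}
  B2 = {p2, q1}
p0 ∈ B0, q0 ∈ B1 → different blocks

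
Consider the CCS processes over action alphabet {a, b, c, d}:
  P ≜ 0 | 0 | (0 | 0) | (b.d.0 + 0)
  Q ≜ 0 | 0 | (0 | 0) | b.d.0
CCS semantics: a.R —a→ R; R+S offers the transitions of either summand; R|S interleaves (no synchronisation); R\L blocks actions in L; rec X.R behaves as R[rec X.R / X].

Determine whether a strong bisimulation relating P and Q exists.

LTS(P): 3 reachable states
  u0 = 0 | 0 | (0 | 0) | (b.d.0 + 0) ⊢ =b=> u1
  u1 = 0 | 0 | (0 | 0) | d.0 ⊢ =d=> u2
  u2 = 0 | 0 | (0 | 0) | 0 ⊢ ∅
LTS(Q): 3 reachable states
  v0 = 0 | 0 | (0 | 0) | b.d.0 ⊢ =b=> v1
  v1 = 0 | 0 | (0 | 0) | d.0 ⊢ =d=> v2
  v2 = 0 | 0 | (0 | 0) | 0 ⊢ ∅
Partition-refinement fixed point:
  B0 = {u0, v0}
  B1 = {u1, v1}
  B2 = {u2, v2}
u0 ∈ B0, v0 ∈ B0 → same block

bisimilar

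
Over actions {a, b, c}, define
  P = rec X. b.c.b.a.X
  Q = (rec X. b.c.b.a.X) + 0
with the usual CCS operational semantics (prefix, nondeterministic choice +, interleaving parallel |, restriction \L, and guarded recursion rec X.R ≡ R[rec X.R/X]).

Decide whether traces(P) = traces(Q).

trace-equivalent

LTS(P): 4 reachable states
  m0 = rec X. b.c.b.a.X :: --b--▸ m1
  m1 = c.b.a.(rec X. b.c.b.a.X) :: --c--▸ m2
  m2 = b.a.(rec X. b.c.b.a.X) :: --b--▸ m3
  m3 = a.(rec X. b.c.b.a.X) :: --a--▸ m0
LTS(Q): 5 reachable states
  n0 = (rec X. b.c.b.a.X) + 0 :: --b--▸ n1
  n1 = c.b.a.(rec X. b.c.b.a.X) :: --c--▸ n2
  n2 = b.a.(rec X. b.c.b.a.X) :: --b--▸ n3
  n3 = a.(rec X. b.c.b.a.X) :: --a--▸ n4
  n4 = rec X. b.c.b.a.X :: --b--▸ n1
Bisimilarity quotient blocks:
  B0 = {m0, n0, n4}
  B1 = {m1, n1}
  B2 = {m2, n2}
  B3 = {m3, n3}
m0 ∈ B0, n0 ∈ B0 → same block
Bisimilar ⇒ trace-equivalent.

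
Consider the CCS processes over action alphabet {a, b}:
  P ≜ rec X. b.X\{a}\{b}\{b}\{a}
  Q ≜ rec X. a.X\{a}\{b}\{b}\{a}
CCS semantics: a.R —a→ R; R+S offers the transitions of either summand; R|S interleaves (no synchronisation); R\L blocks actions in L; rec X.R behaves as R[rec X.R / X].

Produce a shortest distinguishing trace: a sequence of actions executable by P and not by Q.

P's transition system — 2 states:
  u0 = rec X. b.X\{a}\{b}\{b}\{a} ⊢ —b→ u1
  u1 = (rec X. b.X\{a}\{b}\{b}\{a})\{a}\{b}\{b}\{a} ⊢ (no moves)
Q's transition system — 2 states:
  v0 = rec X. a.X\{a}\{b}\{b}\{a} ⊢ —a→ v1
  v1 = (rec X. a.X\{a}\{b}\{b}\{a})\{a}\{b}\{b}\{a} ⊢ (no moves)
Executing b from P (initial set {u0}):
  step 1 (b): {u1}
  P completes σ.
Executing b from Q (initial set {v0}):
  step 1 (b): ∅ (Q stuck)

b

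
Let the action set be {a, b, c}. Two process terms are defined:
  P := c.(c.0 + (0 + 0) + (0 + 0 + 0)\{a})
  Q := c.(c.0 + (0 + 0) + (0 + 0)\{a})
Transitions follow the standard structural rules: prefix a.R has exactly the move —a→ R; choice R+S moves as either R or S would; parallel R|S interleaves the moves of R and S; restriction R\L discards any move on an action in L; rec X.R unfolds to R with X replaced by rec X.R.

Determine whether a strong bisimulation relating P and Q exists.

P's transition system — 3 states:
  m0 = c.(c.0 + (0 + 0) + (0 + 0 + 0)\{a}) | =c=> m1
  m1 = c.0 + (0 + 0) + (0 + 0 + 0)\{a} | =c=> m2
  m2 = 0 | deadlocked
Q's transition system — 3 states:
  n0 = c.(c.0 + (0 + 0) + (0 + 0)\{a}) | =c=> n1
  n1 = c.0 + (0 + 0) + (0 + 0)\{a} | =c=> n2
  n2 = 0 | deadlocked
Coarsest stable partition (strong bisimilarity classes):
  B0 = {m0, n0}
  B1 = {m1, n1}
  B2 = {m2, n2}
m0 ∈ B0, n0 ∈ B0 → same block

YES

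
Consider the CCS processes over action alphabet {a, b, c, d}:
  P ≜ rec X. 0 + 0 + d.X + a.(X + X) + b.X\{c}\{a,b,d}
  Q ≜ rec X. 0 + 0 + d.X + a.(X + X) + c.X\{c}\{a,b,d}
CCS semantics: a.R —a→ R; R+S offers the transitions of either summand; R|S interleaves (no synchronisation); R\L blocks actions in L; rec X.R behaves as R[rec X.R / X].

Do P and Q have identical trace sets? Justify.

traces(P) ≠ traces(Q) — witness ⟨b⟩

Reachable graph of P (3 states):
  p0 = rec X. 0 + 0 + d.X + a.(X + X) + b.X\{c}\{a,b,d} → ··a··> p1, ··b··> p2, ··d··> p0
  p1 = (rec X. 0 + 0 + d.X + a.(X + X) + b.X\{c}\{a,b,d}) + (rec X. 0 + 0 + d.X + a.(X + X) + b.X\{c}\{a,b,d}) → ··a··> p1, ··b··> p2, ··d··> p0
  p2 = (rec X. 0 + 0 + d.X + a.(X + X) + b.X\{c}\{a,b,d})\{c}\{a,b,d} → ∅
Reachable graph of Q (3 states):
  q0 = rec X. 0 + 0 + d.X + a.(X + X) + c.X\{c}\{a,b,d} → ··a··> q1, ··c··> q2, ··d··> q0
  q1 = (rec X. 0 + 0 + d.X + a.(X + X) + c.X\{c}\{a,b,d}) + (rec X. 0 + 0 + d.X + a.(X + X) + c.X\{c}\{a,b,d}) → ··a··> q1, ··c··> q2, ··d··> q0
  q2 = (rec X. 0 + 0 + d.X + a.(X + X) + c.X\{c}\{a,b,d})\{c}\{a,b,d} → ∅
Trace ⟨b⟩ through P, begin at {p0}:
  step 1 (b): {p2}
  — P admits the full trace.
Trace ⟨b⟩ through Q, begin at {q0}:
  step 1 (b): no successor for Q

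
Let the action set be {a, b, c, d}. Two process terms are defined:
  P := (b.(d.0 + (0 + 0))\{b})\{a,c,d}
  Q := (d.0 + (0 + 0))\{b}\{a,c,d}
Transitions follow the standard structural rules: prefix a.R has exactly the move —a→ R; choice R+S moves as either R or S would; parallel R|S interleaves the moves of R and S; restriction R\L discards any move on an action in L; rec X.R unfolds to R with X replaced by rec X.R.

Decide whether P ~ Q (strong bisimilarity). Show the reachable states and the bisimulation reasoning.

NO

Reachable graph of P (2 states):
  p0 = (b.(d.0 + (0 + 0))\{b})\{a,c,d} ⊢ --b--▸ p1
  p1 = (d.0 + (0 + 0))\{b}\{a,c,d} ⊢ deadlocked
Reachable graph of Q (1 states):
  q0 = (d.0 + (0 + 0))\{b}\{a,c,d} ⊢ deadlocked
Bisimilarity quotient blocks:
  B0 = {p0}
  B1 = {p1, q0}
p0 ∈ B0, q0 ∈ B1 → different blocks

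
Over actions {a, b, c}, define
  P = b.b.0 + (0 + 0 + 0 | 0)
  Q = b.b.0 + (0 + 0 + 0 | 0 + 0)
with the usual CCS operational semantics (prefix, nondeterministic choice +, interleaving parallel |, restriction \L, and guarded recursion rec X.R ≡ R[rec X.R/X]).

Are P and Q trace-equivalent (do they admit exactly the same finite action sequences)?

trace-equivalent

LTS(P): 3 reachable states
  m0 = b.b.0 + (0 + 0 + 0 | 0) has moves =b=> m1
  m1 = b.0 has moves =b=> m2
  m2 = 0 has moves stopped
LTS(Q): 3 reachable states
  n0 = b.b.0 + (0 + 0 + 0 | 0 + 0) has moves =b=> n1
  n1 = b.0 has moves =b=> n2
  n2 = 0 has moves stopped
Partition-refinement fixed point:
  B0 = {m0, n0}
  B1 = {m1, n1}
  B2 = {m2, n2}
m0 ∈ B0, n0 ∈ B0 → same block
Bisimilar ⇒ trace-equivalent.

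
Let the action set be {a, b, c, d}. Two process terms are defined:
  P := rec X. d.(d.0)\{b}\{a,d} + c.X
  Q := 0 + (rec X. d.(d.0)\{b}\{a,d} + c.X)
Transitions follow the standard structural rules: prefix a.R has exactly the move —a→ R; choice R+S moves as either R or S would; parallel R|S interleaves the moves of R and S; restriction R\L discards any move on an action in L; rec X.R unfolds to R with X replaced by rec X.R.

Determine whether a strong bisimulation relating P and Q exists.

bisimilar

LTS(P): 2 reachable states
  p0 = rec X. d.(d.0)\{b}\{a,d} + c.X → -c-> p0, -d-> p1
  p1 = (d.0)\{b}\{a,d} → (no moves)
LTS(Q): 3 reachable states
  q0 = 0 + (rec X. d.(d.0)\{b}\{a,d} + c.X) → -c-> q1, -d-> q2
  q1 = rec X. d.(d.0)\{b}\{a,d} + c.X → -c-> q1, -d-> q2
  q2 = (d.0)\{b}\{a,d} → (no moves)
Partition-refinement fixed point:
  B0 = {p0, q0, q1}
  B1 = {p1, q2}
p0 ∈ B0, q0 ∈ B0 → same block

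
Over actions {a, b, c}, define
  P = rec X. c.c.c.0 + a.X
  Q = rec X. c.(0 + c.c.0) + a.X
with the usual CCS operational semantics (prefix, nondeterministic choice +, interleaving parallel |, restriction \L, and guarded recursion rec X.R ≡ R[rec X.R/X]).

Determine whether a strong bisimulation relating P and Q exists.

LTS(P): 4 reachable states
  s0 = rec X. c.c.c.0 + a.X | ··a··> s0, ··c··> s1
  s1 = c.c.0 | ··c··> s2
  s2 = c.0 | ··c··> s3
  s3 = 0 | stopped
LTS(Q): 4 reachable states
  t0 = rec X. c.(0 + c.c.0) + a.X | ··a··> t0, ··c··> t1
  t1 = 0 + c.c.0 | ··c··> t2
  t2 = c.0 | ··c··> t3
  t3 = 0 | stopped
Coarsest stable partition (strong bisimilarity classes):
  B0 = {s0, t0}
  B1 = {s1, t1}
  B2 = {s2, t2}
  B3 = {s3, t3}
s0 ∈ B0, t0 ∈ B0 → same block

YES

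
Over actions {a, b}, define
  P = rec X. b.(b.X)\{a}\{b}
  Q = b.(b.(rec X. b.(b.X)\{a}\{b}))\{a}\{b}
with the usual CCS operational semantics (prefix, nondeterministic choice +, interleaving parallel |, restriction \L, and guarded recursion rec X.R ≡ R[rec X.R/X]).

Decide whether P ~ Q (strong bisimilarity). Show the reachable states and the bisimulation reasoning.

P ~ Q

Reachable graph of P (2 states):
  s0 = rec X. b.(b.X)\{a}\{b} → =b=> s1
  s1 = (b.(rec X. b.(b.X)\{a}\{b}))\{a}\{b} → ∅
Reachable graph of Q (2 states):
  t0 = b.(b.(rec X. b.(b.X)\{a}\{b}))\{a}\{b} → =b=> t1
  t1 = (b.(rec X. b.(b.X)\{a}\{b}))\{a}\{b} → ∅
Partition-refinement fixed point:
  B0 = {s0, t0}
  B1 = {s1, t1}
s0 ∈ B0, t0 ∈ B0 → same block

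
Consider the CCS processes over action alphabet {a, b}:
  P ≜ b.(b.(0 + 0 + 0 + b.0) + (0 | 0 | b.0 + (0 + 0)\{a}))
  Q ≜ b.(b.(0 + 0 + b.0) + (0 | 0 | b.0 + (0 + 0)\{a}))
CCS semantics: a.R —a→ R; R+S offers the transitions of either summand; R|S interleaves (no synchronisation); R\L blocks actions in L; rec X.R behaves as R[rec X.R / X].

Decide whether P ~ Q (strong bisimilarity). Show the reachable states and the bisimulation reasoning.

YES

Reachable graph of P (5 states):
  s0 = b.(b.(0 + 0 + 0 + b.0) + (0 | 0 | b.0 + (0 + 0)\{a})) ⊢ -b-> s1
  s1 = b.(0 + 0 + 0 + b.0) + (0 | 0 | b.0 + (0 + 0)\{a}) ⊢ -b-> s2, -b-> s3
  s2 = 0 + 0 + 0 + b.0 ⊢ -b-> s4
  s3 = 0 | 0 | 0 ⊢ deadlocked
  s4 = 0 ⊢ deadlocked
Reachable graph of Q (5 states):
  t0 = b.(b.(0 + 0 + b.0) + (0 | 0 | b.0 + (0 + 0)\{a})) ⊢ -b-> t1
  t1 = b.(0 + 0 + b.0) + (0 | 0 | b.0 + (0 + 0)\{a}) ⊢ -b-> t2, -b-> t3
  t2 = 0 + 0 + b.0 ⊢ -b-> t4
  t3 = 0 | 0 | 0 ⊢ deadlocked
  t4 = 0 ⊢ deadlocked
Bisimilarity quotient blocks:
  B0 = {s0, t0}
  B1 = {s1, t1}
  B2 = {s2, t2}
  B3 = {s3, s4, t3, t4}
s0 ∈ B0, t0 ∈ B0 → same block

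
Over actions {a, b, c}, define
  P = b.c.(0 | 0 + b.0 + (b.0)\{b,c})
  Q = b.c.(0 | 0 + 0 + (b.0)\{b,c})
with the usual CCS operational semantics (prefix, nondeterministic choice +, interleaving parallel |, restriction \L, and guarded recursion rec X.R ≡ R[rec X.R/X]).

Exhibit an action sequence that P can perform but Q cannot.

LTS(P): 4 reachable states
  p0 = b.c.(0 | 0 + b.0 + (b.0)\{b,c}) → --b--▸ p1
  p1 = c.(0 | 0 + b.0 + (b.0)\{b,c}) → --c--▸ p2
  p2 = 0 | 0 + b.0 + (b.0)\{b,c} → --b--▸ p3
  p3 = 0 → (no moves)
LTS(Q): 3 reachable states
  q0 = b.c.(0 | 0 + 0 + (b.0)\{b,c}) → --b--▸ q1
  q1 = c.(0 | 0 + 0 + (b.0)\{b,c}) → --c--▸ q2
  q2 = 0 | 0 + 0 + (b.0)\{b,c} → (no moves)
Executing bcb from P (initial set {p0}):
  [1] b ⇒ {p1}
  [2] c ⇒ {p2}
  [3] b ⇒ {p3}
  — P admits the full trace.
Executing bcb from Q (initial set {q0}):
  [1] b ⇒ {q1}
  [2] c ⇒ {q2}
  [3] b ⇒ ∅  — Q cannot continue

bcb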